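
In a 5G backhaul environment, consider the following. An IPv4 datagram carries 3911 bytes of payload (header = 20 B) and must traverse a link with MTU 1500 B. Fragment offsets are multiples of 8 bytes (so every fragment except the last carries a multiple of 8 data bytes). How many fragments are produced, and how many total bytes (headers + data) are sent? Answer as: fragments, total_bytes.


Max data per non-final fragment = floor((MTU - header)/8)*8 = floor((1500 - 20)/8)*8 = floor(1480/8)*8 = 1480 B
Final fragment needs no 8-byte alignment: it can carry up to MTU - header = 1480 B
Non-final fragments needed = ceil((payload - 1480) / 1480) = ceil(2431/1480) = ceil(1.6426) = 2
Number of fragments = 2 + 1 = 3
Fragment sizes (data): 2 * 1480 B + 951 B (last, 951 <= 1480 OK)
Total bytes sent = payload + n_frags * header = 3911 + 3*20 = 3911 + 60 = 3971 B

3, 3971


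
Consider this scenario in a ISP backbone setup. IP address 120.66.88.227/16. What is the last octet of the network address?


Given: IP = 120.66.88.227, prefix = /16
Subnet mask = 255.255.0.0
Last octet of IP: 227
Last octet of mask: 0
Network last octet = 227 AND 0 = 0

0


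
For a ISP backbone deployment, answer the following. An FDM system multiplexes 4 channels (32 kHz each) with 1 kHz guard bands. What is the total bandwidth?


Given: 4 channels, 32 kHz each, guard = 1 kHz
Channel bandwidth = 4 * 32 = 128 kHz
Guard bands = 3 gaps * 1 kHz = 3 kHz
Total = 128 + 3 = 131 kHz

131


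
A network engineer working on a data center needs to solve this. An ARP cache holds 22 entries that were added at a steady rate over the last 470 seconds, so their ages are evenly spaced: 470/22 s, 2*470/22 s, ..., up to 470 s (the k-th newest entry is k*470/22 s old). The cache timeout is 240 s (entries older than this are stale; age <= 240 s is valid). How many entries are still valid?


Ages are k * 470/22 s for k = 1..22 (spacing = 21.3636 s).
Entry k is valid iff k * 470/22 <= 240 iff k <= 22 * 240 / 470 = 11.2340
n_valid = floor(11.2340) = 11
(n_stale = 22 - 11 = 11)

11


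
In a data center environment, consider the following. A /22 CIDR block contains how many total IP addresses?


Given: CIDR prefix /22
Host bits = 32 - 22 = 10
Total addresses = 2^10 = 1024

1024


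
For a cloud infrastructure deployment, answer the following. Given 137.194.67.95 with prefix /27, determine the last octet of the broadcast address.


Given: IP = 137.194.67.95, prefix = /27
Host bits = 32 - 27 = 5
Network last octet = 95 AND mask = 64
Host part size = 2^5 - 1 = 31
Broadcast last octet = 64 OR 31 = 95

95


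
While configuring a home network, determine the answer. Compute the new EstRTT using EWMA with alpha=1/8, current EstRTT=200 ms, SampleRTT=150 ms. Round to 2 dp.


Given: EstRTT = 200 ms, SampleRTT = 150 ms, alpha = 1/8
New EstRTT = (1 - alpha) * EstRTT + alpha * SampleRTT
(7/8) * 200 = 175
(1/8) * 150 = 18.75
New EstRTT = 175 + 18.75 = 193.75 ms -> 193.75 ms (2 dp)

193.75


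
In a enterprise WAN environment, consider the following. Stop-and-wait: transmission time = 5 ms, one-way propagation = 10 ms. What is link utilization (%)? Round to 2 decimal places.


Given: Ttrans = 5 ms, Tprop = 10 ms
RTT = 2 * Tprop = 2 * 10 = 20 ms
U = Ttrans / (Ttrans + RTT)
U = 5 / (5 + 20)
U = 5 / 25 = 0.2
U% = 20.00%

20.00


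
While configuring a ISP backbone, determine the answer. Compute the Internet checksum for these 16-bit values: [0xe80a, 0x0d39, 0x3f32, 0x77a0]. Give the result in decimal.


Given words: [0xe80a, 0x0d39, 0x3f32, 0x77a0]
Step 1: Sum all words
Raw sum = 59402 + 3385 + 16178 + 30624 = 109589
Step 2: Fold carry: (44053 + 1) = 44054
One's complement = ~44054 & 0xFFFF = 21481

21481


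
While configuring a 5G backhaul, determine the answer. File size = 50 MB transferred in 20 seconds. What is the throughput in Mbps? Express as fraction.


Given: file = 50 MB, time = 20 s
File in Mb = 50 * 8 = 400 Mb
Throughput = 400 / 20 Mbps
Throughput = 20 Mbps

20


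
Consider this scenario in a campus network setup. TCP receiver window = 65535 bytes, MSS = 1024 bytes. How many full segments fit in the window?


Given: RWND = 65535 bytes, MSS = 1024 bytes
Full segments = floor(RWND / MSS)
Full segments = floor(65535 / 1024)
Full segments = floor(63.999) = 63

63


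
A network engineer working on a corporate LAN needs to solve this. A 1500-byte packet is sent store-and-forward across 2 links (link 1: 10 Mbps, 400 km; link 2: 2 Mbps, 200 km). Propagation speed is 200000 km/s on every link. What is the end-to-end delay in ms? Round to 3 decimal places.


Packet = 1500 bytes = 12000 bits. Store-and-forward: sum (t_trans + t_prop) per link.
Link 1: t_trans = 12000/(10*10^6) s = 1.2000 ms; t_prop = 400/200000 s = 2.0000 ms; subtotal = 3.2000 ms
Link 2: t_trans = 12000/(2*10^6) s = 6.0000 ms; t_prop = 200/200000 s = 1.0000 ms; subtotal = 7.0000 ms
End-to-end = 3.2000 + 7.0000 = 10.2000 ms -> 10.200 ms (3 dp)

10.200


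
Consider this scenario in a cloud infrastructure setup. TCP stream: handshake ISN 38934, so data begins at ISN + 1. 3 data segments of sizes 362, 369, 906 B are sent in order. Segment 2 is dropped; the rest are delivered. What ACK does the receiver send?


SYN uses sequence number 38934; first data byte = ISN + 1 = 38935.
Segment 1: SEQ = 38935, len = 362 B, covers [38935, 39296]
Segment 2: SEQ = 39297, len = 369 B, covers [39297, 39665] [LOST]
Segment 3: SEQ = 39666, len = 906 B, covers [39666, 40571]
In-order data received: bytes [38935, 39296] (segments 1..1).
Segment 2 missing -> gap begins at byte 39297; later segments buffered out of order.
Cumulative ACK = next expected in-order byte = 38935 + 362 = 39297

39297


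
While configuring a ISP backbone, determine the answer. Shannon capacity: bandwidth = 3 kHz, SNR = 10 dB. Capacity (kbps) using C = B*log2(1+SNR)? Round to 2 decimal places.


Given: B = 3 kHz, SNR = 10 dB
SNR linear = 10^(10/10) = 10
1 + SNR = 11
log2(11) = 3.4594316186
C = 3 * 1000 * 3.4594316186 = 10378.2949 bps
C = 10.378295 kbps -> 10.38 kbps (2 dp)

10.38


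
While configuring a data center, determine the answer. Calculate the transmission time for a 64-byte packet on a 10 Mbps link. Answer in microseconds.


Given: packet = 64 bytes, bandwidth = 10 Mbps
Packet in bits = 64 * 8 = 512 bits
Bandwidth = 10 * 10^6 = 10000000 bps
Time = 512 / 10000000 seconds
Time in us = 512 * 10^6 / 10000000 = 51.2

51.2


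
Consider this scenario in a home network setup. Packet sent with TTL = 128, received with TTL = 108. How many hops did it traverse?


Given: initial TTL = 128, received TTL = 108
Hops = initial TTL - received TTL
Hops = 128 - 108 = 20

20


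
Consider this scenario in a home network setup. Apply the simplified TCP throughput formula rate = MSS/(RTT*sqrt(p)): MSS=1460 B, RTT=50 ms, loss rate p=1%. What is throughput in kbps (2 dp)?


Given: MSS = 1460 bytes, RTT = 50 ms, loss = 1%
RTT in seconds = 50 / 1000 = 0.05
Loss rate = 1% = 0.01
sqrt(loss) = sqrt(0.01) = 0.1
Throughput (bytes/s) = 1460 / (0.05 * 0.1) = 292000.0000
Throughput (kbps) = 292000.0000 * 8 / 1000 = 2336.000000 -> 2336.00 kbps (2 dp)

2336.00


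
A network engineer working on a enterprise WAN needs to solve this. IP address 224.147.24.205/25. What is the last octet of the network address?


Given: IP = 224.147.24.205, prefix = /25
Subnet mask = 255.255.255.128
Last octet of IP: 205
Last octet of mask: 128
Network last octet = 205 AND 128 = 128

128


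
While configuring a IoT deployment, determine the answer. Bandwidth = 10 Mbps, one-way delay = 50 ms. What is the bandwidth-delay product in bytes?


Given: bandwidth = 10 Mbps, delay = 50 ms
BDP in bits = 10 * 10^6 * 50 / 1000
BDP in bits = 500000
BDP in bytes = 500000 / 8 = 62500

62500


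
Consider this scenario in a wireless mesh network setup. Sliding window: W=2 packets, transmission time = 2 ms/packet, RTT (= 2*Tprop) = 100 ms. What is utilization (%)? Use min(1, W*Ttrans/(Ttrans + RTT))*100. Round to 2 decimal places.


Given: W = 2, Ttrans = 2 ms, RTT = 100 ms (= 2 * Tprop, Tprop = 50 ms)
Cycle time = Ttrans + RTT = 2 + 100 = 102 ms (first packet sent until its ACK returns)
W * Ttrans = 2 * 2 = 4 ms of sending per cycle
W * Ttrans / (Ttrans + RTT) = 4 / 102 = 0.039216
U = min(1, 0.039216) = 0.039216
U% = 3.92%

3.92


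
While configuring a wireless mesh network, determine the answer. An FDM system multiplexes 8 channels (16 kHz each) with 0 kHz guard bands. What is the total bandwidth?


Given: 8 channels, 16 kHz each, guard = 0 kHz
Channel bandwidth = 8 * 16 = 128 kHz
Guard bands = 7 gaps * 0 kHz = 0 kHz
Total = 128 + 0 = 128 kHz

128


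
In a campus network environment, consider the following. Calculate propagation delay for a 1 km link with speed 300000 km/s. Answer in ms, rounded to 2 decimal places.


Given: distance = 1 km, speed = 300000 km/s
Delay = distance / speed = 1 / 300000 seconds
Delay in ms = 1 * 1000 / 300000
Delay = 0.0033 ms
Rounded to 2 dp = 0.00 ms

0.00


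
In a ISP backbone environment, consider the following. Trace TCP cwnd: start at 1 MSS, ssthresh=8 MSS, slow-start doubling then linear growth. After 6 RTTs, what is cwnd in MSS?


RTT 0: cwnd = 1 MSS (initial)
RTT 1: cwnd = 2 MSS (slow start, doubled)
RTT 2: cwnd = 4 MSS (slow start, doubled)
RTT 3: cwnd = 8 MSS (slow start, doubled)
RTT 4: cwnd = 9 MSS (congestion avoidance, +1)
RTT 5: cwnd = 10 MSS (congestion avoidance, +1)
RTT 6: cwnd = 11 MSS (congestion avoidance, +1)

11


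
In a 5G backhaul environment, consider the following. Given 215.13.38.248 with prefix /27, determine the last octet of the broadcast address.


Given: IP = 215.13.38.248, prefix = /27
Host bits = 32 - 27 = 5
Network last octet = 248 AND mask = 224
Host part size = 2^5 - 1 = 31
Broadcast last octet = 224 OR 31 = 255

255


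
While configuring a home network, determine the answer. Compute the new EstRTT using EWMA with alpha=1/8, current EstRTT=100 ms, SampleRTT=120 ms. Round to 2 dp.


Given: EstRTT = 100 ms, SampleRTT = 120 ms, alpha = 1/8
New EstRTT = (1 - alpha) * EstRTT + alpha * SampleRTT
(7/8) * 100 = 87.5
(1/8) * 120 = 15
New EstRTT = 87.5 + 15 = 102.5 ms -> 102.50 ms (2 dp)

102.50


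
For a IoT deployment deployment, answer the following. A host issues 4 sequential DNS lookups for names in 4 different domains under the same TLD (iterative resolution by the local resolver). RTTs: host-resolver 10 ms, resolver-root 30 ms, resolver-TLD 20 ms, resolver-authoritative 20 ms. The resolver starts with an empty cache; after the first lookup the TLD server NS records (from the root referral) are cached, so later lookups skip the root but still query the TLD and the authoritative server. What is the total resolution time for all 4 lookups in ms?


Lookup 1 (cold cache): local + root + TLD + auth = 10 + 30 + 20 + 20 = 80 ms
Lookups 2..4 (TLD NS cached -> skip root; new domain -> still ask TLD and auth): local + TLD + auth = 10 + 20 + 20 = 50 ms each
Remaining 3 lookups: 3 * 50 = 150 ms
Total = 80 + 150 = 230 ms

230


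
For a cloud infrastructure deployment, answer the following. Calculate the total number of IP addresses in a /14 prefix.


Given: CIDR prefix /14
Host bits = 32 - 14 = 18
Total addresses = 2^18 = 262144

262144


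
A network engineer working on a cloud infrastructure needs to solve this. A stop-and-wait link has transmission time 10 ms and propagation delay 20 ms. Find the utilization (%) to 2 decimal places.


Given: Ttrans = 10 ms, Tprop = 20 ms
RTT = 2 * Tprop = 2 * 20 = 40 ms
U = Ttrans / (Ttrans + RTT)
U = 10 / (10 + 40)
U = 10 / 50 = 0.2
U% = 20.00%

20.00


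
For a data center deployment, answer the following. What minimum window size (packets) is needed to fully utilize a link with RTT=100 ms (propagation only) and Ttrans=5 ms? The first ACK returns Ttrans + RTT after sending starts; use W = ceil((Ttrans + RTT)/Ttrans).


Given: Ttrans = 5 ms, RTT = 100 ms (= 2 * Tprop, Tprop = 50 ms)
Time until first ACK returns = Ttrans + RTT = 5 + 100 = 105 ms
Need W * Ttrans >= Ttrans + RTT  ->  W >= (Ttrans + RTT) / Ttrans
(Ttrans + RTT) / Ttrans = 105 / 5 = 21
W_min = ceil(21) = 21

21


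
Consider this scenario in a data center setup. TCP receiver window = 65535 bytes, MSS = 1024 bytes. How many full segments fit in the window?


Given: RWND = 65535 bytes, MSS = 1024 bytes
Full segments = floor(RWND / MSS)
Full segments = floor(65535 / 1024)
Full segments = floor(63.999) = 63

63


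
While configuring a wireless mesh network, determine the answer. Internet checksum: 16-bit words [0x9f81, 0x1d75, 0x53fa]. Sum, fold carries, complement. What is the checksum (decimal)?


Given words: [0x9f81, 0x1d75, 0x53fa]
Step 1: Sum all words
Raw sum = 40833 + 7541 + 21498 = 69872
Step 2: Fold carry: (4336 + 1) = 4337
One's complement = ~4337 & 0xFFFF = 61198

61198


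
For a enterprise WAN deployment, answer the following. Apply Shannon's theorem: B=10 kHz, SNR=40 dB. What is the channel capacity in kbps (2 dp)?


Given: B = 10 kHz, SNR = 40 dB
SNR linear = 10^(40/10) = 10000
1 + SNR = 10001
log2(10001) = 13.2878566418
C = 10 * 1000 * 13.2878566418 = 132878.5664 bps
C = 132.878566 kbps -> 132.88 kbps (2 dp)

132.88


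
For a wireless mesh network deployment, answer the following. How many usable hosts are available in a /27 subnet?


Given: subnet mask /27
Host bits = 32 - 27 = 5
Total addresses = 2^5 = 32
Usable hosts = 32 - 2 (network + broadcast) = 30

30


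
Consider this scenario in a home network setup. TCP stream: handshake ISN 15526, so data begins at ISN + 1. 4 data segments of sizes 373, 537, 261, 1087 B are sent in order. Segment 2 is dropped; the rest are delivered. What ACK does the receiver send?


SYN uses sequence number 15526; first data byte = ISN + 1 = 15527.
Segment 1: SEQ = 15527, len = 373 B, covers [15527, 15899]
Segment 2: SEQ = 15900, len = 537 B, covers [15900, 16436] [LOST]
Segment 3: SEQ = 16437, len = 261 B, covers [16437, 16697]
Segment 4: SEQ = 16698, len = 1087 B, covers [16698, 17784]
In-order data received: bytes [15527, 15899] (segments 1..1).
Segment 2 missing -> gap begins at byte 15900; later segments buffered out of order.
Cumulative ACK = next expected in-order byte = 15527 + 373 = 15900

15900


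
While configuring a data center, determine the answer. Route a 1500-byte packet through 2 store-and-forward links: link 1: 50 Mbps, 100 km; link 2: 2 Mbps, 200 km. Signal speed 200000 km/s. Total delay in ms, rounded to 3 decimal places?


Packet = 1500 bytes = 12000 bits. Store-and-forward: sum (t_trans + t_prop) per link.
Link 1: t_trans = 12000/(50*10^6) s = 0.2400 ms; t_prop = 100/200000 s = 0.5000 ms; subtotal = 0.7400 ms
Link 2: t_trans = 12000/(2*10^6) s = 6.0000 ms; t_prop = 200/200000 s = 1.0000 ms; subtotal = 7.0000 ms
End-to-end = 0.7400 + 7.0000 = 7.7400 ms -> 7.740 ms (3 dp)

7.740


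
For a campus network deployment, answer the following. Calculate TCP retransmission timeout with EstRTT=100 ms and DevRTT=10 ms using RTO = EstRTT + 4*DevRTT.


Given: EstRTT = 100 ms, DevRTT = 10 ms
Timeout = EstRTT + 4 * DevRTT
4 * DevRTT = 4 * 10 = 40
Timeout = 100 + 40 = 140 ms

140


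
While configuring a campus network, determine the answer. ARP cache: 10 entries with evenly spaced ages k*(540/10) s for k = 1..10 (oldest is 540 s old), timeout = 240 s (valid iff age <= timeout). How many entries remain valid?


Ages are k * 540/10 s for k = 1..10 (spacing = 54.0000 s).
Entry k is valid iff k * 540/10 <= 240 iff k <= 10 * 240 / 540 = 4.4444
n_valid = floor(4.4444) = 4
(n_stale = 10 - 4 = 6)

4


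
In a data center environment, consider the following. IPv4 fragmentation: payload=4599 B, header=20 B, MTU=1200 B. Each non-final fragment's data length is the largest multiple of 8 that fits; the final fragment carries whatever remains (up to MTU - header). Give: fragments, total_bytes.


Max data per non-final fragment = floor((MTU - header)/8)*8 = floor((1200 - 20)/8)*8 = floor(1180/8)*8 = 1176 B
Final fragment needs no 8-byte alignment: it can carry up to MTU - header = 1180 B
Non-final fragments needed = ceil((payload - 1180) / 1176) = ceil(3419/1176) = ceil(2.9073) = 3
Number of fragments = 3 + 1 = 4
Fragment sizes (data): 3 * 1176 B + 1071 B (last, 1071 <= 1180 OK)
Total bytes sent = payload + n_frags * header = 4599 + 4*20 = 4599 + 80 = 4679 B

4, 4679


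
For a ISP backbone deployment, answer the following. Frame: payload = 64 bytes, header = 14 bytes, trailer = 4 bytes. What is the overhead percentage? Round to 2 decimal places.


Given: payload = 64 B, header = 14 B, trailer = 4 B
Overhead bytes = header + trailer = 14 + 4 = 18
Total frame = payload + overhead = 64 + 18 = 82
Overhead % = 18 / 82 * 100 = 21.9512% -> 21.95% (2 dp)

21.95


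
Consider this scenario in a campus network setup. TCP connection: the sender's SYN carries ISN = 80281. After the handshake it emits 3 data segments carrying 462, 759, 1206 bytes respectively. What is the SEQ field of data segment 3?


The SYN occupies sequence number ISN = 80281, so the first data byte is ISN + 1 = 80282.
SEQ of data segment i = (ISN + 1) + sum of payload sizes of segments 1..i-1.
Segment 1: SEQ = 80282, payload = 462 bytes
Segment 2: SEQ = 80744, payload = 759 bytes
Segment 3: SEQ = 81503, payload = 1206 bytes
SEQ of segment 3 = 80282 + 462 + 759 = 81503

81503


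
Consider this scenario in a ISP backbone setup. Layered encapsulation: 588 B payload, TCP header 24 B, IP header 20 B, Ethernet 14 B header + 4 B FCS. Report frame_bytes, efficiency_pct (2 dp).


TCP segment = 588 + 24 = 612 B
IP packet = 612 + 20 = 632 B
Ethernet frame = 632 + 14 + 4 = 650 B
Efficiency = app / frame = 588 / 650 = 0.904615 = 90.4615% -> 90.46% (2 dp)

650, 90.46


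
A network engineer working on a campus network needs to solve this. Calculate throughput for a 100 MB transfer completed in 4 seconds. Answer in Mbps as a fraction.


Given: file = 100 MB, time = 4 s
File in Mb = 100 * 8 = 800 Mb
Throughput = 800 / 4 Mbps
Throughput = 200 Mbps

200


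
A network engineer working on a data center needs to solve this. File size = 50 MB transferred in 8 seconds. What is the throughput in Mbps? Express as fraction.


Given: file = 50 MB, time = 8 s
File in Mb = 50 * 8 = 400 Mb
Throughput = 400 / 8 Mbps
Throughput = 50 Mbps

50


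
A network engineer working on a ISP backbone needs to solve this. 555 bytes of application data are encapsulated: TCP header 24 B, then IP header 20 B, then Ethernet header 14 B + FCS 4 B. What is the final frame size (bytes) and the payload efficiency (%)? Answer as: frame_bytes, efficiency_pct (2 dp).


TCP segment = 555 + 24 = 579 B
IP packet = 579 + 20 = 599 B
Ethernet frame = 599 + 14 + 4 = 617 B
Efficiency = app / frame = 555 / 617 = 0.899514 = 89.9514% -> 89.95% (2 dp)

617, 89.95


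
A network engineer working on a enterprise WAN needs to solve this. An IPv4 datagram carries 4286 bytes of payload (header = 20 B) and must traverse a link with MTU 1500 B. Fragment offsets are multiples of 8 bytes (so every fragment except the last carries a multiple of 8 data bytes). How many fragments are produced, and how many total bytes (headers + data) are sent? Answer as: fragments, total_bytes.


Max data per non-final fragment = floor((MTU - header)/8)*8 = floor((1500 - 20)/8)*8 = floor(1480/8)*8 = 1480 B
Final fragment needs no 8-byte alignment: it can carry up to MTU - header = 1480 B
Non-final fragments needed = ceil((payload - 1480) / 1480) = ceil(2806/1480) = ceil(1.8959) = 2
Number of fragments = 2 + 1 = 3
Fragment sizes (data): 2 * 1480 B + 1326 B (last, 1326 <= 1480 OK)
Total bytes sent = payload + n_frags * header = 4286 + 3*20 = 4286 + 60 = 4346 B

3, 4346


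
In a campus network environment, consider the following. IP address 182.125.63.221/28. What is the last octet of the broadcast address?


Given: IP = 182.125.63.221, prefix = /28
Host bits = 32 - 28 = 4
Network last octet = 221 AND mask = 208
Host part size = 2^4 - 1 = 15
Broadcast last octet = 208 OR 15 = 223

223


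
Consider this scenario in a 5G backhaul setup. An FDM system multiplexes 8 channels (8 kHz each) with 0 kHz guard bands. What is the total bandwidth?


Given: 8 channels, 8 kHz each, guard = 0 kHz
Channel bandwidth = 8 * 8 = 64 kHz
Guard bands = 7 gaps * 0 kHz = 0 kHz
Total = 64 + 0 = 64 kHz

64


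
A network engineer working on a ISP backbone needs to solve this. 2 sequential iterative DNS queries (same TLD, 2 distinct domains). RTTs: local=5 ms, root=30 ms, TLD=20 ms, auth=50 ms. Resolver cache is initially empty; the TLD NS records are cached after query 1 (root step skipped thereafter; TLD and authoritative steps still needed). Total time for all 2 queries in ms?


Lookup 1 (cold cache): local + root + TLD + auth = 5 + 30 + 20 + 50 = 105 ms
Lookups 2..2 (TLD NS cached -> skip root; new domain -> still ask TLD and auth): local + TLD + auth = 5 + 20 + 50 = 75 ms each
Remaining 1 lookups: 1 * 75 = 75 ms
Total = 105 + 75 = 180 ms

180


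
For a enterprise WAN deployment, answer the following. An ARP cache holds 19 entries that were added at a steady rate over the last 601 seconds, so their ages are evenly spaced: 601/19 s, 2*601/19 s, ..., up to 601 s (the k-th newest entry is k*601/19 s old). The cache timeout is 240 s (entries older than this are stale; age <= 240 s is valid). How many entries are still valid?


Ages are k * 601/19 s for k = 1..19 (spacing = 31.6316 s).
Entry k is valid iff k * 601/19 <= 240 iff k <= 19 * 240 / 601 = 7.5874
n_valid = floor(7.5874) = 7
(n_stale = 19 - 7 = 12)

7


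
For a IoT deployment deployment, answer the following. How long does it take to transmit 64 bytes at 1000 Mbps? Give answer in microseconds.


Given: packet = 64 bytes, bandwidth = 1000 Mbps
Packet in bits = 64 * 8 = 512 bits
Bandwidth = 1000 * 10^6 = 1000000000 bps
Time = 512 / 1000000000 seconds
Time in us = 512 * 10^6 / 1000000000 = 0.512

0.512


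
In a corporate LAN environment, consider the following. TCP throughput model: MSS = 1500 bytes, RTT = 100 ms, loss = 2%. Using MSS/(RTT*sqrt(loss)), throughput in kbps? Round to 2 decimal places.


Given: MSS = 1500 bytes, RTT = 100 ms, loss = 2%
RTT in seconds = 100 / 1000 = 0.1
Loss rate = 2% = 0.02
sqrt(loss) = sqrt(0.02) = 0.141421356237
Throughput (bytes/s) = 1500 / (0.1 * 0.141421356237) = 106066.0172
Throughput (kbps) = 106066.0172 * 8 / 1000 = 848.528137 -> 848.53 kbps (2 dp)

848.53


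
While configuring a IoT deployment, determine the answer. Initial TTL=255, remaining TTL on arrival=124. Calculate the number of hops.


Given: initial TTL = 255, received TTL = 124
Hops = initial TTL - received TTL
Hops = 255 - 124 = 131

131


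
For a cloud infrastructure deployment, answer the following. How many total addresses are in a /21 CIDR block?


Given: CIDR prefix /21
Host bits = 32 - 21 = 11
Total addresses = 2^11 = 2048

2048


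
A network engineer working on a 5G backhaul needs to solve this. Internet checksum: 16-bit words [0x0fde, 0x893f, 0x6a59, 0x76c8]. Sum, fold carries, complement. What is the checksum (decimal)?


Given words: [0x0fde, 0x893f, 0x6a59, 0x76c8]
Step 1: Sum all words
Raw sum = 4062 + 35135 + 27225 + 30408 = 96830
Step 2: Fold carry: (31294 + 1) = 31295
One's complement = ~31295 & 0xFFFF = 34240

34240


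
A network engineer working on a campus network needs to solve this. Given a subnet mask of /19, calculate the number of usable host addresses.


Given: subnet mask /19
Host bits = 32 - 19 = 13
Total addresses = 2^13 = 8192
Usable hosts = 8192 - 2 (network + broadcast) = 8190

8190


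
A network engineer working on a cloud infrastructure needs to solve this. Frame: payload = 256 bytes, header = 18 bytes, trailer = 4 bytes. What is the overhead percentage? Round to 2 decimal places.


Given: payload = 256 B, header = 18 B, trailer = 4 B
Overhead bytes = header + trailer = 18 + 4 = 22
Total frame = payload + overhead = 256 + 22 = 278
Overhead % = 22 / 278 * 100 = 7.9137% -> 7.91% (2 dp)

7.91


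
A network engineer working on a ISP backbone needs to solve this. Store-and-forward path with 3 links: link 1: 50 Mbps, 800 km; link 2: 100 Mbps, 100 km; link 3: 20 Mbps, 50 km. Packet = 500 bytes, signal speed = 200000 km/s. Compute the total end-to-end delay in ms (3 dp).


Packet = 500 bytes = 4000 bits. Store-and-forward: sum (t_trans + t_prop) per link.
Link 1: t_trans = 4000/(50*10^6) s = 0.0800 ms; t_prop = 800/200000 s = 4.0000 ms; subtotal = 4.0800 ms
Link 2: t_trans = 4000/(100*10^6) s = 0.0400 ms; t_prop = 100/200000 s = 0.5000 ms; subtotal = 0.5400 ms
Link 3: t_trans = 4000/(20*10^6) s = 0.2000 ms; t_prop = 50/200000 s = 0.2500 ms; subtotal = 0.4500 ms
End-to-end = 4.0800 + 0.5400 + 0.4500 = 5.0700 ms -> 5.070 ms (3 dp)

5.070


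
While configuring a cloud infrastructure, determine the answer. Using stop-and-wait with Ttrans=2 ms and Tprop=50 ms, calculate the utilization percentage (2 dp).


Given: Ttrans = 2 ms, Tprop = 50 ms
RTT = 2 * Tprop = 2 * 50 = 100 ms
U = Ttrans / (Ttrans + RTT)
U = 2 / (2 + 100)
U = 2 / 102 = 0.019608
U% = 1.96%

1.96


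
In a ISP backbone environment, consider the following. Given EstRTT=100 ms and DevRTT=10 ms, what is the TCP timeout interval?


Given: EstRTT = 100 ms, DevRTT = 10 ms
Timeout = EstRTT + 4 * DevRTT
4 * DevRTT = 4 * 10 = 40
Timeout = 100 + 40 = 140 ms

140


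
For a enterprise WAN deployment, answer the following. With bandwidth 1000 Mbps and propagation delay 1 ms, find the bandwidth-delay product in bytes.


Given: bandwidth = 1000 Mbps, delay = 1 ms
BDP in bits = 1000 * 10^6 * 1 / 1000
BDP in bits = 1000000
BDP in bytes = 1000000 / 8 = 125000

125000


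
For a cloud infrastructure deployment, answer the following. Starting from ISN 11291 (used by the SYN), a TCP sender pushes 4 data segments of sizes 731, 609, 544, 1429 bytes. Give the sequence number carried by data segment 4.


The SYN occupies sequence number ISN = 11291, so the first data byte is ISN + 1 = 11292.
SEQ of data segment i = (ISN + 1) + sum of payload sizes of segments 1..i-1.
Segment 1: SEQ = 11292, payload = 731 bytes
Segment 2: SEQ = 12023, payload = 609 bytes
Segment 3: SEQ = 12632, payload = 544 bytes
Segment 4: SEQ = 13176, payload = 1429 bytes
SEQ of segment 4 = 11292 + 731 + 609 + 544 = 13176

13176


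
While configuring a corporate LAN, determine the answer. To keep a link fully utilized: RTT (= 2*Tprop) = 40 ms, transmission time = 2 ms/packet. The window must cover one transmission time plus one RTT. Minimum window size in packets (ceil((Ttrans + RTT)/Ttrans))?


Given: Ttrans = 2 ms, RTT = 40 ms (= 2 * Tprop, Tprop = 20 ms)
Time until first ACK returns = Ttrans + RTT = 2 + 40 = 42 ms
Need W * Ttrans >= Ttrans + RTT  ->  W >= (Ttrans + RTT) / Ttrans
(Ttrans + RTT) / Ttrans = 42 / 2 = 21
W_min = ceil(21) = 21

21


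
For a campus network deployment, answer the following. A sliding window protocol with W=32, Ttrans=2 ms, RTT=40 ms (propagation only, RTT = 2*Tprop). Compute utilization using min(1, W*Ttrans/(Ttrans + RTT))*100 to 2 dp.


Given: W = 32, Ttrans = 2 ms, RTT = 40 ms (= 2 * Tprop, Tprop = 20 ms)
Cycle time = Ttrans + RTT = 2 + 40 = 42 ms (first packet sent until its ACK returns)
W * Ttrans = 32 * 2 = 64 ms of sending per cycle
W * Ttrans / (Ttrans + RTT) = 64 / 42 = 1.523810
U = min(1, 1.523810) = 1.000000
U% = 100.00%

100.00


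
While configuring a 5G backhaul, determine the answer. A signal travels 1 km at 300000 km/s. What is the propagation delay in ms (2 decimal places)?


Given: distance = 1 km, speed = 300000 km/s
Delay = distance / speed = 1 / 300000 seconds
Delay in ms = 1 * 1000 / 300000
Delay = 0.0033 ms
Rounded to 2 dp = 0.00 ms

0.00


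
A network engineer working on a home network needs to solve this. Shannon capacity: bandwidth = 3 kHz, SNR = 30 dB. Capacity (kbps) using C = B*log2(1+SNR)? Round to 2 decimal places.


Given: B = 3 kHz, SNR = 30 dB
SNR linear = 10^(30/10) = 1000
1 + SNR = 1001
log2(1001) = 9.9672262588
C = 3 * 1000 * 9.9672262588 = 29901.6788 bps
C = 29.901679 kbps -> 29.90 kbps (2 dp)

29.90


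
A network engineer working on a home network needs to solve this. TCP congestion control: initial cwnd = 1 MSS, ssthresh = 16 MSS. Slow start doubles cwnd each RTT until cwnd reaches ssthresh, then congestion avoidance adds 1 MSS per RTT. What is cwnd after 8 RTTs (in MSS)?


RTT 0: cwnd = 1 MSS (initial)
RTT 1: cwnd = 2 MSS (slow start, doubled)
RTT 2: cwnd = 4 MSS (slow start, doubled)
RTT 3: cwnd = 8 MSS (slow start, doubled)
RTT 4: cwnd = 16 MSS (slow start, doubled)
RTT 5: cwnd = 17 MSS (congestion avoidance, +1)
RTT 6: cwnd = 18 MSS (congestion avoidance, +1)
RTT 7: cwnd = 19 MSS (congestion avoidance, +1)
RTT 8: cwnd = 20 MSS (congestion avoidance, +1)

20


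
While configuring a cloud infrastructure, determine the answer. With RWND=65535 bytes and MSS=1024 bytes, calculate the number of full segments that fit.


Given: RWND = 65535 bytes, MSS = 1024 bytes
Full segments = floor(RWND / MSS)
Full segments = floor(65535 / 1024)
Full segments = floor(63.999) = 63

63


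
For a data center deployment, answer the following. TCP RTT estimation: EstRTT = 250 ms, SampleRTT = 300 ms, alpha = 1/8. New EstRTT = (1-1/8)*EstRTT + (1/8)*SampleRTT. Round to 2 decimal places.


Given: EstRTT = 250 ms, SampleRTT = 300 ms, alpha = 1/8
New EstRTT = (1 - alpha) * EstRTT + alpha * SampleRTT
(7/8) * 250 = 218.75
(1/8) * 300 = 37.5
New EstRTT = 218.75 + 37.5 = 256.25 ms -> 256.25 ms (2 dp)

256.25


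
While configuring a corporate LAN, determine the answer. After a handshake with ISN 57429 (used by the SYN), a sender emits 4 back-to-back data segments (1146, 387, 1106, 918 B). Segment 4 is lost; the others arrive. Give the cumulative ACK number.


SYN uses sequence number 57429; first data byte = ISN + 1 = 57430.
Segment 1: SEQ = 57430, len = 1146 B, covers [57430, 58575]
Segment 2: SEQ = 58576, len = 387 B, covers [58576, 58962]
Segment 3: SEQ = 58963, len = 1106 B, covers [58963, 60068]
Segment 4: SEQ = 60069, len = 918 B, covers [60069, 60986] [LOST]
In-order data received: bytes [57430, 60068] (segments 1..3).
Segment 4 missing -> gap begins at byte 60069.
Cumulative ACK = next expected in-order byte = 57430 + 1146 + 387 + 1106 = 60069

60069


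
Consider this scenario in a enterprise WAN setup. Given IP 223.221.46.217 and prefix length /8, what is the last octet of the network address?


Given: IP = 223.221.46.217, prefix = /8
Subnet mask = 255.0.0.0
Last octet of IP: 217
Last octet of mask: 0
Network last octet = 217 AND 0 = 0

0


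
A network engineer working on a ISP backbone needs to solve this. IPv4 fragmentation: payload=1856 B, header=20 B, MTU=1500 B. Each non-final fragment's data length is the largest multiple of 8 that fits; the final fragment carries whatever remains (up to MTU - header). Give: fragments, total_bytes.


Max data per non-final fragment = floor((MTU - header)/8)*8 = floor((1500 - 20)/8)*8 = floor(1480/8)*8 = 1480 B
Final fragment needs no 8-byte alignment: it can carry up to MTU - header = 1480 B
Non-final fragments needed = ceil((payload - 1480) / 1480) = ceil(376/1480) = ceil(0.2541) = 1
Number of fragments = 1 + 1 = 2
Fragment sizes (data): 1 * 1480 B + 376 B (last, 376 <= 1480 OK)
Total bytes sent = payload + n_frags * header = 1856 + 2*20 = 1856 + 40 = 1896 B

2, 1896


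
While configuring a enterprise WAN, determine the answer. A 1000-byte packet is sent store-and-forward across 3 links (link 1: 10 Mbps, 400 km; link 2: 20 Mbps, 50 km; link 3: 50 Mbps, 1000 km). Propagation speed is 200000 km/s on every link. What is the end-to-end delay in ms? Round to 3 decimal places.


Packet = 1000 bytes = 8000 bits. Store-and-forward: sum (t_trans + t_prop) per link.
Link 1: t_trans = 8000/(10*10^6) s = 0.8000 ms; t_prop = 400/200000 s = 2.0000 ms; subtotal = 2.8000 ms
Link 2: t_trans = 8000/(20*10^6) s = 0.4000 ms; t_prop = 50/200000 s = 0.2500 ms; subtotal = 0.6500 ms
Link 3: t_trans = 8000/(50*10^6) s = 0.1600 ms; t_prop = 1000/200000 s = 5.0000 ms; subtotal = 5.1600 ms
End-to-end = 2.8000 + 0.6500 + 5.1600 = 8.6100 ms -> 8.610 ms (3 dp)

8.610


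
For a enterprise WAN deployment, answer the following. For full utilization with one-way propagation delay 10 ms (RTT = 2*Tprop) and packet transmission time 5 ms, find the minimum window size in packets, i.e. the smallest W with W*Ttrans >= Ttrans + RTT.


Given: Ttrans = 5 ms, RTT = 20 ms (= 2 * Tprop, Tprop = 10 ms)
Time until first ACK returns = Ttrans + RTT = 5 + 20 = 25 ms
Need W * Ttrans >= Ttrans + RTT  ->  W >= (Ttrans + RTT) / Ttrans
(Ttrans + RTT) / Ttrans = 25 / 5 = 5
W_min = ceil(5) = 5

5


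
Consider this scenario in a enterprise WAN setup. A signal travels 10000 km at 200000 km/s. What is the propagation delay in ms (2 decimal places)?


Given: distance = 10000 km, speed = 200000 km/s
Delay = distance / speed = 10000 / 200000 seconds
Delay in ms = 10000 * 1000 / 200000
Delay = 50.0000 ms
Rounded to 2 dp = 50.00 ms

50.00


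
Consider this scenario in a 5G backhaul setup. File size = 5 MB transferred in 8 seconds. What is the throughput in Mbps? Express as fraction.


Given: file = 5 MB, time = 8 s
File in Mb = 5 * 8 = 40 Mb
Throughput = 40 / 8 Mbps
Throughput = 5 Mbps

5


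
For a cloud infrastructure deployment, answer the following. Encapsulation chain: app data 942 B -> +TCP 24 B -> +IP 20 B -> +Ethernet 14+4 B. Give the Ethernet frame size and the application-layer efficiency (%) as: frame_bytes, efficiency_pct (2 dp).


TCP segment = 942 + 24 = 966 B
IP packet = 966 + 20 = 986 B
Ethernet frame = 986 + 14 + 4 = 1004 B
Efficiency = app / frame = 942 / 1004 = 0.938247 = 93.8247% -> 93.82% (2 dp)

1004, 93.82


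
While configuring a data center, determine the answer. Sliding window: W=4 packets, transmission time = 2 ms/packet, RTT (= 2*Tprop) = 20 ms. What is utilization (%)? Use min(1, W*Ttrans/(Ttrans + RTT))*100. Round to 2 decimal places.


Given: W = 4, Ttrans = 2 ms, RTT = 20 ms (= 2 * Tprop, Tprop = 10 ms)
Cycle time = Ttrans + RTT = 2 + 20 = 22 ms (first packet sent until its ACK returns)
W * Ttrans = 4 * 2 = 8 ms of sending per cycle
W * Ttrans / (Ttrans + RTT) = 8 / 22 = 0.363636
U = min(1, 0.363636) = 0.363636
U% = 36.36%

36.36


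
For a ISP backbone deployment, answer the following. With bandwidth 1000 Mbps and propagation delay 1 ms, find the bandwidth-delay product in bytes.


Given: bandwidth = 1000 Mbps, delay = 1 ms
BDP in bits = 1000 * 10^6 * 1 / 1000
BDP in bits = 1000000
BDP in bytes = 1000000 / 8 = 125000

125000


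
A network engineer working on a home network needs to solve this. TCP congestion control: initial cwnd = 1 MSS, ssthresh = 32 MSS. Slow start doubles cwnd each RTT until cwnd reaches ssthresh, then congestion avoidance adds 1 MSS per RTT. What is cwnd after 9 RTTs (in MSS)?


RTT 0: cwnd = 1 MSS (initial)
RTT 1: cwnd = 2 MSS (slow start, doubled)
RTT 2: cwnd = 4 MSS (slow start, doubled)
RTT 3: cwnd = 8 MSS (slow start, doubled)
RTT 4: cwnd = 16 MSS (slow start, doubled)
RTT 5: cwnd = 32 MSS (slow start, doubled)
RTT 6: cwnd = 33 MSS (congestion avoidance, +1)
RTT 7: cwnd = 34 MSS (congestion avoidance, +1)
RTT 8: cwnd = 35 MSS (congestion avoidance, +1)
RTT 9: cwnd = 36 MSS (congestion avoidance, +1)

36


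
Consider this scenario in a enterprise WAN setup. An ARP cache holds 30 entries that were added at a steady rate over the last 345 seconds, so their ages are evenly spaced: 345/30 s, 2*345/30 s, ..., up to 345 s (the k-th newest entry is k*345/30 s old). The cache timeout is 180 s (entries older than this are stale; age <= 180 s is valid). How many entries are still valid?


Ages are k * 345/30 s for k = 1..30 (spacing = 11.5000 s).
Entry k is valid iff k * 345/30 <= 180 iff k <= 30 * 180 / 345 = 15.6522
n_valid = floor(15.6522) = 15
(n_stale = 30 - 15 = 15)

15


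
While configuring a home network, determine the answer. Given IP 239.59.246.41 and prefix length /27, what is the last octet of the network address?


Given: IP = 239.59.246.41, prefix = /27
Subnet mask = 255.255.255.224
Last octet of IP: 41
Last octet of mask: 224
Network last octet = 41 AND 224 = 32

32


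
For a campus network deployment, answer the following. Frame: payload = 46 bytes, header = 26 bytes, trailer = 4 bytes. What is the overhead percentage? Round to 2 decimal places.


Given: payload = 46 B, header = 26 B, trailer = 4 B
Overhead bytes = header + trailer = 26 + 4 = 30
Total frame = payload + overhead = 46 + 30 = 76
Overhead % = 30 / 76 * 100 = 39.4737% -> 39.47% (2 dp)

39.47


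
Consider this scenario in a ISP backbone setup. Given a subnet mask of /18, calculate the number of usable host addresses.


Given: subnet mask /18
Host bits = 32 - 18 = 14
Total addresses = 2^14 = 16384
Usable hosts = 16384 - 2 (network + broadcast) = 16382

16382


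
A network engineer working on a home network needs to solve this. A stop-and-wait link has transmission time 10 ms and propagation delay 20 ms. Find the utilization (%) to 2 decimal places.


Given: Ttrans = 10 ms, Tprop = 20 ms
RTT = 2 * Tprop = 2 * 20 = 40 ms
U = Ttrans / (Ttrans + RTT)
U = 10 / (10 + 40)
U = 10 / 50 = 0.2
U% = 20.00%

20.00


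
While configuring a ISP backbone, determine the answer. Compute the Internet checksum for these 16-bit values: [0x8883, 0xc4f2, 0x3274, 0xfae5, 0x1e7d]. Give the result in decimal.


Given words: [0x8883, 0xc4f2, 0x3274, 0xfae5, 0x1e7d]
Step 1: Sum all words
Raw sum = 34947 + 50418 + 12916 + 64229 + 7805 = 170315
Step 2: Fold carry: (39243 + 2) = 39245
One's complement = ~39245 & 0xFFFF = 26290

26290


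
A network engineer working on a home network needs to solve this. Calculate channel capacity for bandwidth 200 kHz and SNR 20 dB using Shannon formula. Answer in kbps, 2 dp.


Given: B = 200 kHz, SNR = 20 dB
SNR linear = 10^(20/10) = 100
1 + SNR = 101
log2(101) = 6.6582114828
C = 200 * 1000 * 6.6582114828 = 1331642.2966 bps
C = 1331.642297 kbps -> 1331.64 kbps (2 dp)

1331.64


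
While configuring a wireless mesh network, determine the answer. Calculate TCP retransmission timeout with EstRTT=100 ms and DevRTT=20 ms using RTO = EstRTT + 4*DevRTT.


Given: EstRTT = 100 ms, DevRTT = 20 ms
Timeout = EstRTT + 4 * DevRTT
4 * DevRTT = 4 * 20 = 80
Timeout = 100 + 80 = 180 ms

180


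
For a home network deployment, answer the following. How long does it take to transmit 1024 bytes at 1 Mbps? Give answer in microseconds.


Given: packet = 1024 bytes, bandwidth = 1 Mbps
Packet in bits = 1024 * 8 = 8192 bits
Bandwidth = 1 * 10^6 = 1000000 bps
Time = 8192 / 1000000 seconds
Time in us = 8192 * 10^6 / 1000000 = 8192

8192


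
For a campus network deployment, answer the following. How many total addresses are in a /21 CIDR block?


Given: CIDR prefix /21
Host bits = 32 - 21 = 11
Total addresses = 2^11 = 2048

2048


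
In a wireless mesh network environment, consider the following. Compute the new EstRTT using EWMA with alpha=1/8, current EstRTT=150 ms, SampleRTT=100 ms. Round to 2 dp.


Given: EstRTT = 150 ms, SampleRTT = 100 ms, alpha = 1/8
New EstRTT = (1 - alpha) * EstRTT + alpha * SampleRTT
(7/8) * 150 = 131.25
(1/8) * 100 = 12.5
New EstRTT = 131.25 + 12.5 = 143.75 ms -> 143.75 ms (2 dp)

143.75


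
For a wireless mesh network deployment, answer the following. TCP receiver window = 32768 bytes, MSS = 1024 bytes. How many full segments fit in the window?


Given: RWND = 32768 bytes, MSS = 1024 bytes
Full segments = floor(RWND / MSS)
Full segments = floor(32768 / 1024)
Full segments = floor(32.0) = 32

32


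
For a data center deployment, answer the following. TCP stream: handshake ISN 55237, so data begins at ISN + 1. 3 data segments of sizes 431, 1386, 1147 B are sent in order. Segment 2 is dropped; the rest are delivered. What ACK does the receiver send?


SYN uses sequence number 55237; first data byte = ISN + 1 = 55238.
Segment 1: SEQ = 55238, len = 431 B, covers [55238, 55668]
Segment 2: SEQ = 55669, len = 1386 B, covers [55669, 57054] [LOST]
Segment 3: SEQ = 57055, len = 1147 B, covers [57055, 58201]
In-order data received: bytes [55238, 55668] (segments 1..1).
Segment 2 missing -> gap begins at byte 55669; later segments buffered out of order.
Cumulative ACK = next expected in-order byte = 55238 + 431 = 55669

55669
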